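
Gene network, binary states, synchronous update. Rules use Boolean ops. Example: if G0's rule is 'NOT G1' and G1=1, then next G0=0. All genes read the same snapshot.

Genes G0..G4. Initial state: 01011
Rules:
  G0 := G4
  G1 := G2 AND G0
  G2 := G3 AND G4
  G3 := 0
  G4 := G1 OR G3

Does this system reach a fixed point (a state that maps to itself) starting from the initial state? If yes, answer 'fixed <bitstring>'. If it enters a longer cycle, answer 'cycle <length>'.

Step 0: 01011
Step 1: G0=G4=1 G1=G2&G0=0&0=0 G2=G3&G4=1&1=1 G3=0(const) G4=G1|G3=1|1=1 -> 10101
Step 2: G0=G4=1 G1=G2&G0=1&1=1 G2=G3&G4=0&1=0 G3=0(const) G4=G1|G3=0|0=0 -> 11000
Step 3: G0=G4=0 G1=G2&G0=0&1=0 G2=G3&G4=0&0=0 G3=0(const) G4=G1|G3=1|0=1 -> 00001
Step 4: G0=G4=1 G1=G2&G0=0&0=0 G2=G3&G4=0&1=0 G3=0(const) G4=G1|G3=0|0=0 -> 10000
Step 5: G0=G4=0 G1=G2&G0=0&1=0 G2=G3&G4=0&0=0 G3=0(const) G4=G1|G3=0|0=0 -> 00000
Step 6: G0=G4=0 G1=G2&G0=0&0=0 G2=G3&G4=0&0=0 G3=0(const) G4=G1|G3=0|0=0 -> 00000
Fixed point reached at step 5: 00000

Answer: fixed 00000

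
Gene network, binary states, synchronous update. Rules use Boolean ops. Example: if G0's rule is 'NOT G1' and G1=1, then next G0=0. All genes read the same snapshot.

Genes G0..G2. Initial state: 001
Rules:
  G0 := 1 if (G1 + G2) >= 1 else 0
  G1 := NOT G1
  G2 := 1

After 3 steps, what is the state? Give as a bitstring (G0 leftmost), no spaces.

Step 1: G0=(0+1>=1)=1 G1=NOT G1=NOT 0=1 G2=1(const) -> 111
Step 2: G0=(1+1>=1)=1 G1=NOT G1=NOT 1=0 G2=1(const) -> 101
Step 3: G0=(0+1>=1)=1 G1=NOT G1=NOT 0=1 G2=1(const) -> 111

111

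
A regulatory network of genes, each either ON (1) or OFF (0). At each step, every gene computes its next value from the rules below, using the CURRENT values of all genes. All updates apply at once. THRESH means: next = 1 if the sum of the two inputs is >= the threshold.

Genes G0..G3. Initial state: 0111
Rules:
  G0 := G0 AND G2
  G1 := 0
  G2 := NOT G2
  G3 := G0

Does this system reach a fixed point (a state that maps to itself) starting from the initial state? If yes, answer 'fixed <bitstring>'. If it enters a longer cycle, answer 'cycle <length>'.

Step 0: 0111
Step 1: G0=G0&G2=0&1=0 G1=0(const) G2=NOT G2=NOT 1=0 G3=G0=0 -> 0000
Step 2: G0=G0&G2=0&0=0 G1=0(const) G2=NOT G2=NOT 0=1 G3=G0=0 -> 0010
Step 3: G0=G0&G2=0&1=0 G1=0(const) G2=NOT G2=NOT 1=0 G3=G0=0 -> 0000
Cycle of length 2 starting at step 1 -> no fixed point

Answer: cycle 2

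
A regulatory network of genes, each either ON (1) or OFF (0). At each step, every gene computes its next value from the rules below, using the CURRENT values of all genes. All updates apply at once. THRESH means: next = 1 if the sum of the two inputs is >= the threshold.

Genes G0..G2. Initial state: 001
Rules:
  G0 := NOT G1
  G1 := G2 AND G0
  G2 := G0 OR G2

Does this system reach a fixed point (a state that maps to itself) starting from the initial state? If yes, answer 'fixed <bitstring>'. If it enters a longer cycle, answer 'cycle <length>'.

Step 0: 001
Step 1: G0=NOT G1=NOT 0=1 G1=G2&G0=1&0=0 G2=G0|G2=0|1=1 -> 101
Step 2: G0=NOT G1=NOT 0=1 G1=G2&G0=1&1=1 G2=G0|G2=1|1=1 -> 111
Step 3: G0=NOT G1=NOT 1=0 G1=G2&G0=1&1=1 G2=G0|G2=1|1=1 -> 011
Step 4: G0=NOT G1=NOT 1=0 G1=G2&G0=1&0=0 G2=G0|G2=0|1=1 -> 001
Cycle of length 4 starting at step 0 -> no fixed point

Answer: cycle 4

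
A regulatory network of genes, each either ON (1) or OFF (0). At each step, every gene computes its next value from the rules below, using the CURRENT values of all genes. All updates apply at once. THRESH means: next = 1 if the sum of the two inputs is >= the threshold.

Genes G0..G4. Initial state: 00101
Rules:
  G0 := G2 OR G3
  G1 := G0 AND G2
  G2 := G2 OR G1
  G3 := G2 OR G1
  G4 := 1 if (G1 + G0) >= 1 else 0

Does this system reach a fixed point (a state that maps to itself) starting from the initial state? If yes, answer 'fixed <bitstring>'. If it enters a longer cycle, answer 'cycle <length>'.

Answer: fixed 11111

Derivation:
Step 0: 00101
Step 1: G0=G2|G3=1|0=1 G1=G0&G2=0&1=0 G2=G2|G1=1|0=1 G3=G2|G1=1|0=1 G4=(0+0>=1)=0 -> 10110
Step 2: G0=G2|G3=1|1=1 G1=G0&G2=1&1=1 G2=G2|G1=1|0=1 G3=G2|G1=1|0=1 G4=(0+1>=1)=1 -> 11111
Step 3: G0=G2|G3=1|1=1 G1=G0&G2=1&1=1 G2=G2|G1=1|1=1 G3=G2|G1=1|1=1 G4=(1+1>=1)=1 -> 11111
Fixed point reached at step 2: 11111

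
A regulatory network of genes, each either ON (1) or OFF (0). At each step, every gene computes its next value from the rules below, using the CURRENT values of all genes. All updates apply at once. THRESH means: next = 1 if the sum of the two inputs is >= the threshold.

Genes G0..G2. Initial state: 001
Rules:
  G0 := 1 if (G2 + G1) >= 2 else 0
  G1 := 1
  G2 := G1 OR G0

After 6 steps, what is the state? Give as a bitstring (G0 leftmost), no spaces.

Step 1: G0=(1+0>=2)=0 G1=1(const) G2=G1|G0=0|0=0 -> 010
Step 2: G0=(0+1>=2)=0 G1=1(const) G2=G1|G0=1|0=1 -> 011
Step 3: G0=(1+1>=2)=1 G1=1(const) G2=G1|G0=1|0=1 -> 111
Step 4: G0=(1+1>=2)=1 G1=1(const) G2=G1|G0=1|1=1 -> 111
Step 5: G0=(1+1>=2)=1 G1=1(const) G2=G1|G0=1|1=1 -> 111
Step 6: G0=(1+1>=2)=1 G1=1(const) G2=G1|G0=1|1=1 -> 111

111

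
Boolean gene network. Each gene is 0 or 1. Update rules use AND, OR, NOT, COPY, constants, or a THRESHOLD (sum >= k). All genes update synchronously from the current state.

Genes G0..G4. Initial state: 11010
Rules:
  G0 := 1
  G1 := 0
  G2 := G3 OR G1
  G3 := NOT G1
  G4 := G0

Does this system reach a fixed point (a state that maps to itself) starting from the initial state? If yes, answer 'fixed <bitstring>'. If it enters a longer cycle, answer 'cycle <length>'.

Step 0: 11010
Step 1: G0=1(const) G1=0(const) G2=G3|G1=1|1=1 G3=NOT G1=NOT 1=0 G4=G0=1 -> 10101
Step 2: G0=1(const) G1=0(const) G2=G3|G1=0|0=0 G3=NOT G1=NOT 0=1 G4=G0=1 -> 10011
Step 3: G0=1(const) G1=0(const) G2=G3|G1=1|0=1 G3=NOT G1=NOT 0=1 G4=G0=1 -> 10111
Step 4: G0=1(const) G1=0(const) G2=G3|G1=1|0=1 G3=NOT G1=NOT 0=1 G4=G0=1 -> 10111
Fixed point reached at step 3: 10111

Answer: fixed 10111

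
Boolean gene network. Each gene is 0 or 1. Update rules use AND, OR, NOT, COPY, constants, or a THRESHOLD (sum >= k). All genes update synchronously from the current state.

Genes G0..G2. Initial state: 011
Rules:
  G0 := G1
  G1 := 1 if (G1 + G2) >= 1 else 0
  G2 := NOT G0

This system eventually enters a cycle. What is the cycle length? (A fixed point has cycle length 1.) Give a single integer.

Step 0: 011
Step 1: G0=G1=1 G1=(1+1>=1)=1 G2=NOT G0=NOT 0=1 -> 111
Step 2: G0=G1=1 G1=(1+1>=1)=1 G2=NOT G0=NOT 1=0 -> 110
Step 3: G0=G1=1 G1=(1+0>=1)=1 G2=NOT G0=NOT 1=0 -> 110
State from step 3 equals state from step 2 -> cycle length 1

Answer: 1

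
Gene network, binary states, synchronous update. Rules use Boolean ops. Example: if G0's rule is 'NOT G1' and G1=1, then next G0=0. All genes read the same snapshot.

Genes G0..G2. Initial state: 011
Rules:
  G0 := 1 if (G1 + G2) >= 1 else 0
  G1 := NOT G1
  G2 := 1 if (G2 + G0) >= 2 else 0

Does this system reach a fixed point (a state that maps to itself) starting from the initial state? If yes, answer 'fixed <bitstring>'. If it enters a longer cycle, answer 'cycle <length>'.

Answer: cycle 2

Derivation:
Step 0: 011
Step 1: G0=(1+1>=1)=1 G1=NOT G1=NOT 1=0 G2=(1+0>=2)=0 -> 100
Step 2: G0=(0+0>=1)=0 G1=NOT G1=NOT 0=1 G2=(0+1>=2)=0 -> 010
Step 3: G0=(1+0>=1)=1 G1=NOT G1=NOT 1=0 G2=(0+0>=2)=0 -> 100
Cycle of length 2 starting at step 1 -> no fixed point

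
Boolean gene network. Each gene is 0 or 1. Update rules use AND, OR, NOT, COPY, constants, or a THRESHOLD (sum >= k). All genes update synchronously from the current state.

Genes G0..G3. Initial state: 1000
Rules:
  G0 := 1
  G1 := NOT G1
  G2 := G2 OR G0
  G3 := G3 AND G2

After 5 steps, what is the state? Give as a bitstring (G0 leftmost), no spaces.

Step 1: G0=1(const) G1=NOT G1=NOT 0=1 G2=G2|G0=0|1=1 G3=G3&G2=0&0=0 -> 1110
Step 2: G0=1(const) G1=NOT G1=NOT 1=0 G2=G2|G0=1|1=1 G3=G3&G2=0&1=0 -> 1010
Step 3: G0=1(const) G1=NOT G1=NOT 0=1 G2=G2|G0=1|1=1 G3=G3&G2=0&1=0 -> 1110
Step 4: G0=1(const) G1=NOT G1=NOT 1=0 G2=G2|G0=1|1=1 G3=G3&G2=0&1=0 -> 1010
Step 5: G0=1(const) G1=NOT G1=NOT 0=1 G2=G2|G0=1|1=1 G3=G3&G2=0&1=0 -> 1110

1110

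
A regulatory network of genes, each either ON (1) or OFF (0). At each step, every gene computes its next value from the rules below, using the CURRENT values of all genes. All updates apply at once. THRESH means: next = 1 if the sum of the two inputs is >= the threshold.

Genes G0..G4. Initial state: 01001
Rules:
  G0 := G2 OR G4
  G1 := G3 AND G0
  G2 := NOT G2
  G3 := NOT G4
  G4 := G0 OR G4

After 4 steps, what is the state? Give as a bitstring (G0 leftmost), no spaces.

Step 1: G0=G2|G4=0|1=1 G1=G3&G0=0&0=0 G2=NOT G2=NOT 0=1 G3=NOT G4=NOT 1=0 G4=G0|G4=0|1=1 -> 10101
Step 2: G0=G2|G4=1|1=1 G1=G3&G0=0&1=0 G2=NOT G2=NOT 1=0 G3=NOT G4=NOT 1=0 G4=G0|G4=1|1=1 -> 10001
Step 3: G0=G2|G4=0|1=1 G1=G3&G0=0&1=0 G2=NOT G2=NOT 0=1 G3=NOT G4=NOT 1=0 G4=G0|G4=1|1=1 -> 10101
Step 4: G0=G2|G4=1|1=1 G1=G3&G0=0&1=0 G2=NOT G2=NOT 1=0 G3=NOT G4=NOT 1=0 G4=G0|G4=1|1=1 -> 10001

10001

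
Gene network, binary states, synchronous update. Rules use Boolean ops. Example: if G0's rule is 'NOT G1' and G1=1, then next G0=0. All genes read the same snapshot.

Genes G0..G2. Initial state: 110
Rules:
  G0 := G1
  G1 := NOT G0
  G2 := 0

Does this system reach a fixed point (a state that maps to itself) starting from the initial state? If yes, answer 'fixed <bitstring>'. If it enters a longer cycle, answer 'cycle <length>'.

Step 0: 110
Step 1: G0=G1=1 G1=NOT G0=NOT 1=0 G2=0(const) -> 100
Step 2: G0=G1=0 G1=NOT G0=NOT 1=0 G2=0(const) -> 000
Step 3: G0=G1=0 G1=NOT G0=NOT 0=1 G2=0(const) -> 010
Step 4: G0=G1=1 G1=NOT G0=NOT 0=1 G2=0(const) -> 110
Cycle of length 4 starting at step 0 -> no fixed point

Answer: cycle 4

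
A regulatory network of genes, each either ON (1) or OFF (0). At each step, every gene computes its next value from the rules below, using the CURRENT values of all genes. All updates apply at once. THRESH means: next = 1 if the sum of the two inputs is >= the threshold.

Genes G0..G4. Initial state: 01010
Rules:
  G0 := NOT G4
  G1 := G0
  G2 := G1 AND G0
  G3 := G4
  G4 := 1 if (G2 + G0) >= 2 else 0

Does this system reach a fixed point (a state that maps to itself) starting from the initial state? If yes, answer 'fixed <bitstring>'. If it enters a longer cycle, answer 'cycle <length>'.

Answer: cycle 6

Derivation:
Step 0: 01010
Step 1: G0=NOT G4=NOT 0=1 G1=G0=0 G2=G1&G0=1&0=0 G3=G4=0 G4=(0+0>=2)=0 -> 10000
Step 2: G0=NOT G4=NOT 0=1 G1=G0=1 G2=G1&G0=0&1=0 G3=G4=0 G4=(0+1>=2)=0 -> 11000
Step 3: G0=NOT G4=NOT 0=1 G1=G0=1 G2=G1&G0=1&1=1 G3=G4=0 G4=(0+1>=2)=0 -> 11100
Step 4: G0=NOT G4=NOT 0=1 G1=G0=1 G2=G1&G0=1&1=1 G3=G4=0 G4=(1+1>=2)=1 -> 11101
Step 5: G0=NOT G4=NOT 1=0 G1=G0=1 G2=G1&G0=1&1=1 G3=G4=1 G4=(1+1>=2)=1 -> 01111
Step 6: G0=NOT G4=NOT 1=0 G1=G0=0 G2=G1&G0=1&0=0 G3=G4=1 G4=(1+0>=2)=0 -> 00010
Step 7: G0=NOT G4=NOT 0=1 G1=G0=0 G2=G1&G0=0&0=0 G3=G4=0 G4=(0+0>=2)=0 -> 10000
Cycle of length 6 starting at step 1 -> no fixed point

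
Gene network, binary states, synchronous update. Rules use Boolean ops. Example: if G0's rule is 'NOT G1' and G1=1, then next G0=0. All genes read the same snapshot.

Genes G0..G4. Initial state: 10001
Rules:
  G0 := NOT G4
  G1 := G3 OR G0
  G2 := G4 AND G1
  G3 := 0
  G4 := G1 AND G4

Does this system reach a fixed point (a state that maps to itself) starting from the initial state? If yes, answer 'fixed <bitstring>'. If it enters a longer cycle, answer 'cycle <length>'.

Step 0: 10001
Step 1: G0=NOT G4=NOT 1=0 G1=G3|G0=0|1=1 G2=G4&G1=1&0=0 G3=0(const) G4=G1&G4=0&1=0 -> 01000
Step 2: G0=NOT G4=NOT 0=1 G1=G3|G0=0|0=0 G2=G4&G1=0&1=0 G3=0(const) G4=G1&G4=1&0=0 -> 10000
Step 3: G0=NOT G4=NOT 0=1 G1=G3|G0=0|1=1 G2=G4&G1=0&0=0 G3=0(const) G4=G1&G4=0&0=0 -> 11000
Step 4: G0=NOT G4=NOT 0=1 G1=G3|G0=0|1=1 G2=G4&G1=0&1=0 G3=0(const) G4=G1&G4=1&0=0 -> 11000
Fixed point reached at step 3: 11000

Answer: fixed 11000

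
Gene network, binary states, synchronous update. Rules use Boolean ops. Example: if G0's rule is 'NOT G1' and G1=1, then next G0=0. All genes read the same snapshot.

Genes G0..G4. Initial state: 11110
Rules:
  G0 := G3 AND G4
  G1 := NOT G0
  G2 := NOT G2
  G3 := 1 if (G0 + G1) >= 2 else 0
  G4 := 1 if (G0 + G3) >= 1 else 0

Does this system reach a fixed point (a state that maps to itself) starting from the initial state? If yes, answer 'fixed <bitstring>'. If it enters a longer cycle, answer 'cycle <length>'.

Step 0: 11110
Step 1: G0=G3&G4=1&0=0 G1=NOT G0=NOT 1=0 G2=NOT G2=NOT 1=0 G3=(1+1>=2)=1 G4=(1+1>=1)=1 -> 00011
Step 2: G0=G3&G4=1&1=1 G1=NOT G0=NOT 0=1 G2=NOT G2=NOT 0=1 G3=(0+0>=2)=0 G4=(0+1>=1)=1 -> 11101
Step 3: G0=G3&G4=0&1=0 G1=NOT G0=NOT 1=0 G2=NOT G2=NOT 1=0 G3=(1+1>=2)=1 G4=(1+0>=1)=1 -> 00011
Cycle of length 2 starting at step 1 -> no fixed point

Answer: cycle 2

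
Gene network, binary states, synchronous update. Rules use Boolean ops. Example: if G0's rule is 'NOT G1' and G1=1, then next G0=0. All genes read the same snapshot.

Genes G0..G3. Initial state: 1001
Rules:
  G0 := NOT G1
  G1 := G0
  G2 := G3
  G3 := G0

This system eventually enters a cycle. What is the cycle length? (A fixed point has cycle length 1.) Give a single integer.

Step 0: 1001
Step 1: G0=NOT G1=NOT 0=1 G1=G0=1 G2=G3=1 G3=G0=1 -> 1111
Step 2: G0=NOT G1=NOT 1=0 G1=G0=1 G2=G3=1 G3=G0=1 -> 0111
Step 3: G0=NOT G1=NOT 1=0 G1=G0=0 G2=G3=1 G3=G0=0 -> 0010
Step 4: G0=NOT G1=NOT 0=1 G1=G0=0 G2=G3=0 G3=G0=0 -> 1000
Step 5: G0=NOT G1=NOT 0=1 G1=G0=1 G2=G3=0 G3=G0=1 -> 1101
Step 6: G0=NOT G1=NOT 1=0 G1=G0=1 G2=G3=1 G3=G0=1 -> 0111
State from step 6 equals state from step 2 -> cycle length 4

Answer: 4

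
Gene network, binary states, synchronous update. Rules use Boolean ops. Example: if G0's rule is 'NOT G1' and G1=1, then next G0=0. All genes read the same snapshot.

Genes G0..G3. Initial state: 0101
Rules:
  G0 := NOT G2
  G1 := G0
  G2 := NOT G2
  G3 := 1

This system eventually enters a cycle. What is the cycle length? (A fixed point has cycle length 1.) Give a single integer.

Step 0: 0101
Step 1: G0=NOT G2=NOT 0=1 G1=G0=0 G2=NOT G2=NOT 0=1 G3=1(const) -> 1011
Step 2: G0=NOT G2=NOT 1=0 G1=G0=1 G2=NOT G2=NOT 1=0 G3=1(const) -> 0101
State from step 2 equals state from step 0 -> cycle length 2

Answer: 2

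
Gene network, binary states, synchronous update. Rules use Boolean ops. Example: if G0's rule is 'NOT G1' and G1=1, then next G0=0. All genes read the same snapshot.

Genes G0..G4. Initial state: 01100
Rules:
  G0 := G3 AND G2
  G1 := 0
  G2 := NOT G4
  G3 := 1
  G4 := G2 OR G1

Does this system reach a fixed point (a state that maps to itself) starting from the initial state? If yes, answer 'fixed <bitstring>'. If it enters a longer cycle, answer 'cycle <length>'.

Answer: cycle 4

Derivation:
Step 0: 01100
Step 1: G0=G3&G2=0&1=0 G1=0(const) G2=NOT G4=NOT 0=1 G3=1(const) G4=G2|G1=1|1=1 -> 00111
Step 2: G0=G3&G2=1&1=1 G1=0(const) G2=NOT G4=NOT 1=0 G3=1(const) G4=G2|G1=1|0=1 -> 10011
Step 3: G0=G3&G2=1&0=0 G1=0(const) G2=NOT G4=NOT 1=0 G3=1(const) G4=G2|G1=0|0=0 -> 00010
Step 4: G0=G3&G2=1&0=0 G1=0(const) G2=NOT G4=NOT 0=1 G3=1(const) G4=G2|G1=0|0=0 -> 00110
Step 5: G0=G3&G2=1&1=1 G1=0(const) G2=NOT G4=NOT 0=1 G3=1(const) G4=G2|G1=1|0=1 -> 10111
Step 6: G0=G3&G2=1&1=1 G1=0(const) G2=NOT G4=NOT 1=0 G3=1(const) G4=G2|G1=1|0=1 -> 10011
Cycle of length 4 starting at step 2 -> no fixed point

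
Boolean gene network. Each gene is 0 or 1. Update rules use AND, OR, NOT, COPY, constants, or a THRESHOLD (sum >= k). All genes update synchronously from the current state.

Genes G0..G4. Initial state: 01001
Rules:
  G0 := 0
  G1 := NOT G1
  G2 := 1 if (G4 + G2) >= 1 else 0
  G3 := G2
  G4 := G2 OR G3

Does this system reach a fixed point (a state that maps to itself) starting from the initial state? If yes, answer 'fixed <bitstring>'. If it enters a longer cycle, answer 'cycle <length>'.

Step 0: 01001
Step 1: G0=0(const) G1=NOT G1=NOT 1=0 G2=(1+0>=1)=1 G3=G2=0 G4=G2|G3=0|0=0 -> 00100
Step 2: G0=0(const) G1=NOT G1=NOT 0=1 G2=(0+1>=1)=1 G3=G2=1 G4=G2|G3=1|0=1 -> 01111
Step 3: G0=0(const) G1=NOT G1=NOT 1=0 G2=(1+1>=1)=1 G3=G2=1 G4=G2|G3=1|1=1 -> 00111
Step 4: G0=0(const) G1=NOT G1=NOT 0=1 G2=(1+1>=1)=1 G3=G2=1 G4=G2|G3=1|1=1 -> 01111
Cycle of length 2 starting at step 2 -> no fixed point

Answer: cycle 2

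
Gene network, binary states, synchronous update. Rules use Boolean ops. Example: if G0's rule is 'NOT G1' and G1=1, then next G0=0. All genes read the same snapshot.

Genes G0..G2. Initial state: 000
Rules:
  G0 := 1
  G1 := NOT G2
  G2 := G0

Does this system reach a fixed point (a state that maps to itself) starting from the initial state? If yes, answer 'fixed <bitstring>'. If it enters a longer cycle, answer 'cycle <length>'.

Step 0: 000
Step 1: G0=1(const) G1=NOT G2=NOT 0=1 G2=G0=0 -> 110
Step 2: G0=1(const) G1=NOT G2=NOT 0=1 G2=G0=1 -> 111
Step 3: G0=1(const) G1=NOT G2=NOT 1=0 G2=G0=1 -> 101
Step 4: G0=1(const) G1=NOT G2=NOT 1=0 G2=G0=1 -> 101
Fixed point reached at step 3: 101

Answer: fixed 101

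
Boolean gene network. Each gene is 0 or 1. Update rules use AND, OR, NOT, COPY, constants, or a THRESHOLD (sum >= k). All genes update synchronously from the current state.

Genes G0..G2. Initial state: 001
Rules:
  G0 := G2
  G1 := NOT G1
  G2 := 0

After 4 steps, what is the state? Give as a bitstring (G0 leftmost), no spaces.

Step 1: G0=G2=1 G1=NOT G1=NOT 0=1 G2=0(const) -> 110
Step 2: G0=G2=0 G1=NOT G1=NOT 1=0 G2=0(const) -> 000
Step 3: G0=G2=0 G1=NOT G1=NOT 0=1 G2=0(const) -> 010
Step 4: G0=G2=0 G1=NOT G1=NOT 1=0 G2=0(const) -> 000

000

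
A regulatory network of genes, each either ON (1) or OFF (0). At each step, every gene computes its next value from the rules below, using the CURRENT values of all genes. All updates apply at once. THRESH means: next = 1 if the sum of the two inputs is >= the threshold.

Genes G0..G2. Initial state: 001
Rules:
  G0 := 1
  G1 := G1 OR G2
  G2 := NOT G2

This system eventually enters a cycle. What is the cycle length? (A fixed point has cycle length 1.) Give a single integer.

Step 0: 001
Step 1: G0=1(const) G1=G1|G2=0|1=1 G2=NOT G2=NOT 1=0 -> 110
Step 2: G0=1(const) G1=G1|G2=1|0=1 G2=NOT G2=NOT 0=1 -> 111
Step 3: G0=1(const) G1=G1|G2=1|1=1 G2=NOT G2=NOT 1=0 -> 110
State from step 3 equals state from step 1 -> cycle length 2

Answer: 2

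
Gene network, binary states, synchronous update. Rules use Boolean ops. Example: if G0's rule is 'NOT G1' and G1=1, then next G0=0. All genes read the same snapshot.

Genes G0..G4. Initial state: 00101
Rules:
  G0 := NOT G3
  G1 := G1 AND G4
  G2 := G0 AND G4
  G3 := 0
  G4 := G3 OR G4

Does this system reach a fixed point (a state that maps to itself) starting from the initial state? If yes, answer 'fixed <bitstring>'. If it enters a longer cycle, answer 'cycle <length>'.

Step 0: 00101
Step 1: G0=NOT G3=NOT 0=1 G1=G1&G4=0&1=0 G2=G0&G4=0&1=0 G3=0(const) G4=G3|G4=0|1=1 -> 10001
Step 2: G0=NOT G3=NOT 0=1 G1=G1&G4=0&1=0 G2=G0&G4=1&1=1 G3=0(const) G4=G3|G4=0|1=1 -> 10101
Step 3: G0=NOT G3=NOT 0=1 G1=G1&G4=0&1=0 G2=G0&G4=1&1=1 G3=0(const) G4=G3|G4=0|1=1 -> 10101
Fixed point reached at step 2: 10101

Answer: fixed 10101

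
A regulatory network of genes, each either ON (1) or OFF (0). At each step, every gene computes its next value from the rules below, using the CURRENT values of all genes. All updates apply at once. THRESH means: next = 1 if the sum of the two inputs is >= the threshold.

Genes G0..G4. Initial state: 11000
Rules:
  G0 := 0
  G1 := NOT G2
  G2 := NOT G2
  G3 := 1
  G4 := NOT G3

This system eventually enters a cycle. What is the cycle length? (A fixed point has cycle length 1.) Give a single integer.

Step 0: 11000
Step 1: G0=0(const) G1=NOT G2=NOT 0=1 G2=NOT G2=NOT 0=1 G3=1(const) G4=NOT G3=NOT 0=1 -> 01111
Step 2: G0=0(const) G1=NOT G2=NOT 1=0 G2=NOT G2=NOT 1=0 G3=1(const) G4=NOT G3=NOT 1=0 -> 00010
Step 3: G0=0(const) G1=NOT G2=NOT 0=1 G2=NOT G2=NOT 0=1 G3=1(const) G4=NOT G3=NOT 1=0 -> 01110
Step 4: G0=0(const) G1=NOT G2=NOT 1=0 G2=NOT G2=NOT 1=0 G3=1(const) G4=NOT G3=NOT 1=0 -> 00010
State from step 4 equals state from step 2 -> cycle length 2

Answer: 2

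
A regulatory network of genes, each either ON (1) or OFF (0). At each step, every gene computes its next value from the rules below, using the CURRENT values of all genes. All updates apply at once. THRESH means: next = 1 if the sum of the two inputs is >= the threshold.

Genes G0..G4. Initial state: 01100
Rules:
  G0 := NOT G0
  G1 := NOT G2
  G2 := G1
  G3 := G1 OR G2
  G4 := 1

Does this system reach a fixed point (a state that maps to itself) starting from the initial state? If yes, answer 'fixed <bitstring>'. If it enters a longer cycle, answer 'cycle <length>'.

Step 0: 01100
Step 1: G0=NOT G0=NOT 0=1 G1=NOT G2=NOT 1=0 G2=G1=1 G3=G1|G2=1|1=1 G4=1(const) -> 10111
Step 2: G0=NOT G0=NOT 1=0 G1=NOT G2=NOT 1=0 G2=G1=0 G3=G1|G2=0|1=1 G4=1(const) -> 00011
Step 3: G0=NOT G0=NOT 0=1 G1=NOT G2=NOT 0=1 G2=G1=0 G3=G1|G2=0|0=0 G4=1(const) -> 11001
Step 4: G0=NOT G0=NOT 1=0 G1=NOT G2=NOT 0=1 G2=G1=1 G3=G1|G2=1|0=1 G4=1(const) -> 01111
Step 5: G0=NOT G0=NOT 0=1 G1=NOT G2=NOT 1=0 G2=G1=1 G3=G1|G2=1|1=1 G4=1(const) -> 10111
Cycle of length 4 starting at step 1 -> no fixed point

Answer: cycle 4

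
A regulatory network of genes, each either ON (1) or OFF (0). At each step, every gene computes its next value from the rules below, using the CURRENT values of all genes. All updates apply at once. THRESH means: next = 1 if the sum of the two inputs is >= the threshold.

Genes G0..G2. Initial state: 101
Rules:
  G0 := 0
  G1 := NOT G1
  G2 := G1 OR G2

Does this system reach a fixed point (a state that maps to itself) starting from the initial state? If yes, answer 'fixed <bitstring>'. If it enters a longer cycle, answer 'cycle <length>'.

Answer: cycle 2

Derivation:
Step 0: 101
Step 1: G0=0(const) G1=NOT G1=NOT 0=1 G2=G1|G2=0|1=1 -> 011
Step 2: G0=0(const) G1=NOT G1=NOT 1=0 G2=G1|G2=1|1=1 -> 001
Step 3: G0=0(const) G1=NOT G1=NOT 0=1 G2=G1|G2=0|1=1 -> 011
Cycle of length 2 starting at step 1 -> no fixed point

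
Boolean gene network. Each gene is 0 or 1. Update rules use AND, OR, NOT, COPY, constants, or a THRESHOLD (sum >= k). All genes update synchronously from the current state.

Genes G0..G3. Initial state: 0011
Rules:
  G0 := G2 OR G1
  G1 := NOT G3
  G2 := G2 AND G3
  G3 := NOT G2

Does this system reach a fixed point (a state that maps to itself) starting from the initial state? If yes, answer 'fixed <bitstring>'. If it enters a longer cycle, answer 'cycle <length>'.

Answer: fixed 0001

Derivation:
Step 0: 0011
Step 1: G0=G2|G1=1|0=1 G1=NOT G3=NOT 1=0 G2=G2&G3=1&1=1 G3=NOT G2=NOT 1=0 -> 1010
Step 2: G0=G2|G1=1|0=1 G1=NOT G3=NOT 0=1 G2=G2&G3=1&0=0 G3=NOT G2=NOT 1=0 -> 1100
Step 3: G0=G2|G1=0|1=1 G1=NOT G3=NOT 0=1 G2=G2&G3=0&0=0 G3=NOT G2=NOT 0=1 -> 1101
Step 4: G0=G2|G1=0|1=1 G1=NOT G3=NOT 1=0 G2=G2&G3=0&1=0 G3=NOT G2=NOT 0=1 -> 1001
Step 5: G0=G2|G1=0|0=0 G1=NOT G3=NOT 1=0 G2=G2&G3=0&1=0 G3=NOT G2=NOT 0=1 -> 0001
Step 6: G0=G2|G1=0|0=0 G1=NOT G3=NOT 1=0 G2=G2&G3=0&1=0 G3=NOT G2=NOT 0=1 -> 0001
Fixed point reached at step 5: 0001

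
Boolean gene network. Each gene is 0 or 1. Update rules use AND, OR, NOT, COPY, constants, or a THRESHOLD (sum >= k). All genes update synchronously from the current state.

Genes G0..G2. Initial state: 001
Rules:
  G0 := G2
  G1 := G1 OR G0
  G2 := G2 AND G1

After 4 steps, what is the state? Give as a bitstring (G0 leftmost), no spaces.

Step 1: G0=G2=1 G1=G1|G0=0|0=0 G2=G2&G1=1&0=0 -> 100
Step 2: G0=G2=0 G1=G1|G0=0|1=1 G2=G2&G1=0&0=0 -> 010
Step 3: G0=G2=0 G1=G1|G0=1|0=1 G2=G2&G1=0&1=0 -> 010
Step 4: G0=G2=0 G1=G1|G0=1|0=1 G2=G2&G1=0&1=0 -> 010

010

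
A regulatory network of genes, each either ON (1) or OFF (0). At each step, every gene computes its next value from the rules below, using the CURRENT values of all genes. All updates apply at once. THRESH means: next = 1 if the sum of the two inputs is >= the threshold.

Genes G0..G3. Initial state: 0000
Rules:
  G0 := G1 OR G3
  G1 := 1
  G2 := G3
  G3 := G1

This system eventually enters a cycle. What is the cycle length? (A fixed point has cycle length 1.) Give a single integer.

Step 0: 0000
Step 1: G0=G1|G3=0|0=0 G1=1(const) G2=G3=0 G3=G1=0 -> 0100
Step 2: G0=G1|G3=1|0=1 G1=1(const) G2=G3=0 G3=G1=1 -> 1101
Step 3: G0=G1|G3=1|1=1 G1=1(const) G2=G3=1 G3=G1=1 -> 1111
Step 4: G0=G1|G3=1|1=1 G1=1(const) G2=G3=1 G3=G1=1 -> 1111
State from step 4 equals state from step 3 -> cycle length 1

Answer: 1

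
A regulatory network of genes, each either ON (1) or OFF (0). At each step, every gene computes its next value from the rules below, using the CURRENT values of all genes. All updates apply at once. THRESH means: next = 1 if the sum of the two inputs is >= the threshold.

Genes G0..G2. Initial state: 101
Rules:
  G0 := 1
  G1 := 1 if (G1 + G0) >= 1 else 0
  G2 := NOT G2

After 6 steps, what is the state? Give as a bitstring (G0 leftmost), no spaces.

Step 1: G0=1(const) G1=(0+1>=1)=1 G2=NOT G2=NOT 1=0 -> 110
Step 2: G0=1(const) G1=(1+1>=1)=1 G2=NOT G2=NOT 0=1 -> 111
Step 3: G0=1(const) G1=(1+1>=1)=1 G2=NOT G2=NOT 1=0 -> 110
Step 4: G0=1(const) G1=(1+1>=1)=1 G2=NOT G2=NOT 0=1 -> 111
Step 5: G0=1(const) G1=(1+1>=1)=1 G2=NOT G2=NOT 1=0 -> 110
Step 6: G0=1(const) G1=(1+1>=1)=1 G2=NOT G2=NOT 0=1 -> 111

111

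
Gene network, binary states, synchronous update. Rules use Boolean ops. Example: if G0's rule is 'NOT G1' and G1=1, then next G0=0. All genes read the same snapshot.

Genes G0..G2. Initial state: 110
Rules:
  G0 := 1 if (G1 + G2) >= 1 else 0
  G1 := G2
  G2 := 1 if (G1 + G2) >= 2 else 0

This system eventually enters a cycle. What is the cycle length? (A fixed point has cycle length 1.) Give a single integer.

Step 0: 110
Step 1: G0=(1+0>=1)=1 G1=G2=0 G2=(1+0>=2)=0 -> 100
Step 2: G0=(0+0>=1)=0 G1=G2=0 G2=(0+0>=2)=0 -> 000
Step 3: G0=(0+0>=1)=0 G1=G2=0 G2=(0+0>=2)=0 -> 000
State from step 3 equals state from step 2 -> cycle length 1

Answer: 1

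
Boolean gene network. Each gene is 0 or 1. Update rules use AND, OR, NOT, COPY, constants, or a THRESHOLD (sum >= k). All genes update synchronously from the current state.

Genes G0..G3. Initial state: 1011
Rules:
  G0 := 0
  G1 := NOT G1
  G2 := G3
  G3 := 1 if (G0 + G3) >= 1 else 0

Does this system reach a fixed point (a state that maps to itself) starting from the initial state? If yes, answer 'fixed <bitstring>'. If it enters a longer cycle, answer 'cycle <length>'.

Step 0: 1011
Step 1: G0=0(const) G1=NOT G1=NOT 0=1 G2=G3=1 G3=(1+1>=1)=1 -> 0111
Step 2: G0=0(const) G1=NOT G1=NOT 1=0 G2=G3=1 G3=(0+1>=1)=1 -> 0011
Step 3: G0=0(const) G1=NOT G1=NOT 0=1 G2=G3=1 G3=(0+1>=1)=1 -> 0111
Cycle of length 2 starting at step 1 -> no fixed point

Answer: cycle 2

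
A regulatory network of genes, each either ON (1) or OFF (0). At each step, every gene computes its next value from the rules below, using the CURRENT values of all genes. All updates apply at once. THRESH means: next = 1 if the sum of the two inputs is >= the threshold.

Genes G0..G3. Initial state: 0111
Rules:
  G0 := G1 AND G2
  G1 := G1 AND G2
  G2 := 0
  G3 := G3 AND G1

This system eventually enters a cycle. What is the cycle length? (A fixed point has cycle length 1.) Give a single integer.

Step 0: 0111
Step 1: G0=G1&G2=1&1=1 G1=G1&G2=1&1=1 G2=0(const) G3=G3&G1=1&1=1 -> 1101
Step 2: G0=G1&G2=1&0=0 G1=G1&G2=1&0=0 G2=0(const) G3=G3&G1=1&1=1 -> 0001
Step 3: G0=G1&G2=0&0=0 G1=G1&G2=0&0=0 G2=0(const) G3=G3&G1=1&0=0 -> 0000
Step 4: G0=G1&G2=0&0=0 G1=G1&G2=0&0=0 G2=0(const) G3=G3&G1=0&0=0 -> 0000
State from step 4 equals state from step 3 -> cycle length 1

Answer: 1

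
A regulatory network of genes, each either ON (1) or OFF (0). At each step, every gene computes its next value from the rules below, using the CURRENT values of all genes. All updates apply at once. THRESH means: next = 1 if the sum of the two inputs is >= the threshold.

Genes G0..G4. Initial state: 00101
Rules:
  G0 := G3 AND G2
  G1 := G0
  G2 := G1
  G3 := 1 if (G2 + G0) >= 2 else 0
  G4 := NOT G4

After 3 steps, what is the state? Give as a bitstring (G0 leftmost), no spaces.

Step 1: G0=G3&G2=0&1=0 G1=G0=0 G2=G1=0 G3=(1+0>=2)=0 G4=NOT G4=NOT 1=0 -> 00000
Step 2: G0=G3&G2=0&0=0 G1=G0=0 G2=G1=0 G3=(0+0>=2)=0 G4=NOT G4=NOT 0=1 -> 00001
Step 3: G0=G3&G2=0&0=0 G1=G0=0 G2=G1=0 G3=(0+0>=2)=0 G4=NOT G4=NOT 1=0 -> 00000

00000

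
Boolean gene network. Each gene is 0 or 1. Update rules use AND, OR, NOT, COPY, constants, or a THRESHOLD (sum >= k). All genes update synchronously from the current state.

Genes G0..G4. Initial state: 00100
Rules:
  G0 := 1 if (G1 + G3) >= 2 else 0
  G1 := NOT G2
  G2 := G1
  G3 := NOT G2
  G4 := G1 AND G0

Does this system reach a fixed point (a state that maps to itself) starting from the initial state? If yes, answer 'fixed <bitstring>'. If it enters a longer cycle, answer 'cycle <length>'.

Step 0: 00100
Step 1: G0=(0+0>=2)=0 G1=NOT G2=NOT 1=0 G2=G1=0 G3=NOT G2=NOT 1=0 G4=G1&G0=0&0=0 -> 00000
Step 2: G0=(0+0>=2)=0 G1=NOT G2=NOT 0=1 G2=G1=0 G3=NOT G2=NOT 0=1 G4=G1&G0=0&0=0 -> 01010
Step 3: G0=(1+1>=2)=1 G1=NOT G2=NOT 0=1 G2=G1=1 G3=NOT G2=NOT 0=1 G4=G1&G0=1&0=0 -> 11110
Step 4: G0=(1+1>=2)=1 G1=NOT G2=NOT 1=0 G2=G1=1 G3=NOT G2=NOT 1=0 G4=G1&G0=1&1=1 -> 10101
Step 5: G0=(0+0>=2)=0 G1=NOT G2=NOT 1=0 G2=G1=0 G3=NOT G2=NOT 1=0 G4=G1&G0=0&1=0 -> 00000
Cycle of length 4 starting at step 1 -> no fixed point

Answer: cycle 4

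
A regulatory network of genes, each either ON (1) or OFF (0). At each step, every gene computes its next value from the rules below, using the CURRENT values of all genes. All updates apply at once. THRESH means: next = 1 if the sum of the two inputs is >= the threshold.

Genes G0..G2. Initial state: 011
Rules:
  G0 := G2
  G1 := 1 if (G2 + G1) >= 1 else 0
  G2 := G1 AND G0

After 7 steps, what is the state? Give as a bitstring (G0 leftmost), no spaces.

Step 1: G0=G2=1 G1=(1+1>=1)=1 G2=G1&G0=1&0=0 -> 110
Step 2: G0=G2=0 G1=(0+1>=1)=1 G2=G1&G0=1&1=1 -> 011
Step 3: G0=G2=1 G1=(1+1>=1)=1 G2=G1&G0=1&0=0 -> 110
Step 4: G0=G2=0 G1=(0+1>=1)=1 G2=G1&G0=1&1=1 -> 011
Step 5: G0=G2=1 G1=(1+1>=1)=1 G2=G1&G0=1&0=0 -> 110
Step 6: G0=G2=0 G1=(0+1>=1)=1 G2=G1&G0=1&1=1 -> 011
Step 7: G0=G2=1 G1=(1+1>=1)=1 G2=G1&G0=1&0=0 -> 110

110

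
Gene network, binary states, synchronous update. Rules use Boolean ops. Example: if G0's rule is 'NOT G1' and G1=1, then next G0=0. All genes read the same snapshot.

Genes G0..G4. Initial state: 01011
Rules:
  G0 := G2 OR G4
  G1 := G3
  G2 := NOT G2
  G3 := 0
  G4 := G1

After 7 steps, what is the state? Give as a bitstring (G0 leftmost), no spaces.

Step 1: G0=G2|G4=0|1=1 G1=G3=1 G2=NOT G2=NOT 0=1 G3=0(const) G4=G1=1 -> 11101
Step 2: G0=G2|G4=1|1=1 G1=G3=0 G2=NOT G2=NOT 1=0 G3=0(const) G4=G1=1 -> 10001
Step 3: G0=G2|G4=0|1=1 G1=G3=0 G2=NOT G2=NOT 0=1 G3=0(const) G4=G1=0 -> 10100
Step 4: G0=G2|G4=1|0=1 G1=G3=0 G2=NOT G2=NOT 1=0 G3=0(const) G4=G1=0 -> 10000
Step 5: G0=G2|G4=0|0=0 G1=G3=0 G2=NOT G2=NOT 0=1 G3=0(const) G4=G1=0 -> 00100
Step 6: G0=G2|G4=1|0=1 G1=G3=0 G2=NOT G2=NOT 1=0 G3=0(const) G4=G1=0 -> 10000
Step 7: G0=G2|G4=0|0=0 G1=G3=0 G2=NOT G2=NOT 0=1 G3=0(const) G4=G1=0 -> 00100

00100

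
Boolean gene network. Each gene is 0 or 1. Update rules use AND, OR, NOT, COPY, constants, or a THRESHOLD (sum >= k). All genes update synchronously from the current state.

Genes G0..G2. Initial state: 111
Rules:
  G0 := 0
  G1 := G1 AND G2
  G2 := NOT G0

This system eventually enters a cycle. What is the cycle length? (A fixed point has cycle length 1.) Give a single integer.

Answer: 1

Derivation:
Step 0: 111
Step 1: G0=0(const) G1=G1&G2=1&1=1 G2=NOT G0=NOT 1=0 -> 010
Step 2: G0=0(const) G1=G1&G2=1&0=0 G2=NOT G0=NOT 0=1 -> 001
Step 3: G0=0(const) G1=G1&G2=0&1=0 G2=NOT G0=NOT 0=1 -> 001
State from step 3 equals state from step 2 -> cycle length 1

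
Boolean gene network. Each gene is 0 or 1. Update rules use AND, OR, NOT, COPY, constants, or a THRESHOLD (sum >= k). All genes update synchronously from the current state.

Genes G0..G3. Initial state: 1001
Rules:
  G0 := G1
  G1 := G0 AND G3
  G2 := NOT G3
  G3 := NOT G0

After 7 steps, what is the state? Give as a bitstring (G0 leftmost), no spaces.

Step 1: G0=G1=0 G1=G0&G3=1&1=1 G2=NOT G3=NOT 1=0 G3=NOT G0=NOT 1=0 -> 0100
Step 2: G0=G1=1 G1=G0&G3=0&0=0 G2=NOT G3=NOT 0=1 G3=NOT G0=NOT 0=1 -> 1011
Step 3: G0=G1=0 G1=G0&G3=1&1=1 G2=NOT G3=NOT 1=0 G3=NOT G0=NOT 1=0 -> 0100
Step 4: G0=G1=1 G1=G0&G3=0&0=0 G2=NOT G3=NOT 0=1 G3=NOT G0=NOT 0=1 -> 1011
Step 5: G0=G1=0 G1=G0&G3=1&1=1 G2=NOT G3=NOT 1=0 G3=NOT G0=NOT 1=0 -> 0100
Step 6: G0=G1=1 G1=G0&G3=0&0=0 G2=NOT G3=NOT 0=1 G3=NOT G0=NOT 0=1 -> 1011
Step 7: G0=G1=0 G1=G0&G3=1&1=1 G2=NOT G3=NOT 1=0 G3=NOT G0=NOT 1=0 -> 0100

0100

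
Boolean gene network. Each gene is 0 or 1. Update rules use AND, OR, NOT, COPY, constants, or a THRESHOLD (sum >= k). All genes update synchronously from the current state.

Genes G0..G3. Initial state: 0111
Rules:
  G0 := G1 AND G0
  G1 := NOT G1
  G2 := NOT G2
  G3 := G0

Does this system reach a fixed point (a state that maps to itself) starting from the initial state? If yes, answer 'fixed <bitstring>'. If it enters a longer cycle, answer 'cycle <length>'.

Step 0: 0111
Step 1: G0=G1&G0=1&0=0 G1=NOT G1=NOT 1=0 G2=NOT G2=NOT 1=0 G3=G0=0 -> 0000
Step 2: G0=G1&G0=0&0=0 G1=NOT G1=NOT 0=1 G2=NOT G2=NOT 0=1 G3=G0=0 -> 0110
Step 3: G0=G1&G0=1&0=0 G1=NOT G1=NOT 1=0 G2=NOT G2=NOT 1=0 G3=G0=0 -> 0000
Cycle of length 2 starting at step 1 -> no fixed point

Answer: cycle 2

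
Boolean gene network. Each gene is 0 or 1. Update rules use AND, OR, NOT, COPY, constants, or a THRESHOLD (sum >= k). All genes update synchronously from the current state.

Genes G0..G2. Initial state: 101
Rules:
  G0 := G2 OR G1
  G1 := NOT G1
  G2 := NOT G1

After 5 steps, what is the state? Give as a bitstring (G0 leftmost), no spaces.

Step 1: G0=G2|G1=1|0=1 G1=NOT G1=NOT 0=1 G2=NOT G1=NOT 0=1 -> 111
Step 2: G0=G2|G1=1|1=1 G1=NOT G1=NOT 1=0 G2=NOT G1=NOT 1=0 -> 100
Step 3: G0=G2|G1=0|0=0 G1=NOT G1=NOT 0=1 G2=NOT G1=NOT 0=1 -> 011
Step 4: G0=G2|G1=1|1=1 G1=NOT G1=NOT 1=0 G2=NOT G1=NOT 1=0 -> 100
Step 5: G0=G2|G1=0|0=0 G1=NOT G1=NOT 0=1 G2=NOT G1=NOT 0=1 -> 011

011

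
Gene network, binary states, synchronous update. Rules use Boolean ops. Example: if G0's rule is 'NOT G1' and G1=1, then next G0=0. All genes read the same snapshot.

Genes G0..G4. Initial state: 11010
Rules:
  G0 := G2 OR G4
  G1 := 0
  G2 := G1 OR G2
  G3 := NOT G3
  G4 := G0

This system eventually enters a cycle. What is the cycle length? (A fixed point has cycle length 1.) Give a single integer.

Answer: 2

Derivation:
Step 0: 11010
Step 1: G0=G2|G4=0|0=0 G1=0(const) G2=G1|G2=1|0=1 G3=NOT G3=NOT 1=0 G4=G0=1 -> 00101
Step 2: G0=G2|G4=1|1=1 G1=0(const) G2=G1|G2=0|1=1 G3=NOT G3=NOT 0=1 G4=G0=0 -> 10110
Step 3: G0=G2|G4=1|0=1 G1=0(const) G2=G1|G2=0|1=1 G3=NOT G3=NOT 1=0 G4=G0=1 -> 10101
Step 4: G0=G2|G4=1|1=1 G1=0(const) G2=G1|G2=0|1=1 G3=NOT G3=NOT 0=1 G4=G0=1 -> 10111
Step 5: G0=G2|G4=1|1=1 G1=0(const) G2=G1|G2=0|1=1 G3=NOT G3=NOT 1=0 G4=G0=1 -> 10101
State from step 5 equals state from step 3 -> cycle length 2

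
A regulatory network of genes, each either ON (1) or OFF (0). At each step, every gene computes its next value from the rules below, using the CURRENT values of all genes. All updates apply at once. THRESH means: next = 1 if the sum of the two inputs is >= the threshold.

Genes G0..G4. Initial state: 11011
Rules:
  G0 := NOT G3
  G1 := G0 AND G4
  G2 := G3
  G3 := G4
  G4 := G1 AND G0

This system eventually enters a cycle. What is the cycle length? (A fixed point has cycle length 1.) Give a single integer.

Answer: 1

Derivation:
Step 0: 11011
Step 1: G0=NOT G3=NOT 1=0 G1=G0&G4=1&1=1 G2=G3=1 G3=G4=1 G4=G1&G0=1&1=1 -> 01111
Step 2: G0=NOT G3=NOT 1=0 G1=G0&G4=0&1=0 G2=G3=1 G3=G4=1 G4=G1&G0=1&0=0 -> 00110
Step 3: G0=NOT G3=NOT 1=0 G1=G0&G4=0&0=0 G2=G3=1 G3=G4=0 G4=G1&G0=0&0=0 -> 00100
Step 4: G0=NOT G3=NOT 0=1 G1=G0&G4=0&0=0 G2=G3=0 G3=G4=0 G4=G1&G0=0&0=0 -> 10000
Step 5: G0=NOT G3=NOT 0=1 G1=G0&G4=1&0=0 G2=G3=0 G3=G4=0 G4=G1&G0=0&1=0 -> 10000
State from step 5 equals state from step 4 -> cycle length 1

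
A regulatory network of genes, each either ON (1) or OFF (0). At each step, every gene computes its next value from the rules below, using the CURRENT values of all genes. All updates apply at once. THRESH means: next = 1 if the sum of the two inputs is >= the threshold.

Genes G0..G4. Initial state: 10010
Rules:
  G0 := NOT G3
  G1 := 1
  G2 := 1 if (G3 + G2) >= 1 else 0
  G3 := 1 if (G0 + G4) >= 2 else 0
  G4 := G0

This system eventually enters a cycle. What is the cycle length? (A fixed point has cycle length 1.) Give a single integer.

Answer: 5

Derivation:
Step 0: 10010
Step 1: G0=NOT G3=NOT 1=0 G1=1(const) G2=(1+0>=1)=1 G3=(1+0>=2)=0 G4=G0=1 -> 01101
Step 2: G0=NOT G3=NOT 0=1 G1=1(const) G2=(0+1>=1)=1 G3=(0+1>=2)=0 G4=G0=0 -> 11100
Step 3: G0=NOT G3=NOT 0=1 G1=1(const) G2=(0+1>=1)=1 G3=(1+0>=2)=0 G4=G0=1 -> 11101
Step 4: G0=NOT G3=NOT 0=1 G1=1(const) G2=(0+1>=1)=1 G3=(1+1>=2)=1 G4=G0=1 -> 11111
Step 5: G0=NOT G3=NOT 1=0 G1=1(const) G2=(1+1>=1)=1 G3=(1+1>=2)=1 G4=G0=1 -> 01111
Step 6: G0=NOT G3=NOT 1=0 G1=1(const) G2=(1+1>=1)=1 G3=(0+1>=2)=0 G4=G0=0 -> 01100
Step 7: G0=NOT G3=NOT 0=1 G1=1(const) G2=(0+1>=1)=1 G3=(0+0>=2)=0 G4=G0=0 -> 11100
State from step 7 equals state from step 2 -> cycle length 5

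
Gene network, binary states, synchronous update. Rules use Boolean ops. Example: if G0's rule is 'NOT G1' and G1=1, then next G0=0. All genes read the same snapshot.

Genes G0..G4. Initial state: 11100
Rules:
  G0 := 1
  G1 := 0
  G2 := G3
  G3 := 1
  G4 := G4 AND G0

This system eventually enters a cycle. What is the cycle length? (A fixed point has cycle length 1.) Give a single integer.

Step 0: 11100
Step 1: G0=1(const) G1=0(const) G2=G3=0 G3=1(const) G4=G4&G0=0&1=0 -> 10010
Step 2: G0=1(const) G1=0(const) G2=G3=1 G3=1(const) G4=G4&G0=0&1=0 -> 10110
Step 3: G0=1(const) G1=0(const) G2=G3=1 G3=1(const) G4=G4&G0=0&1=0 -> 10110
State from step 3 equals state from step 2 -> cycle length 1

Answer: 1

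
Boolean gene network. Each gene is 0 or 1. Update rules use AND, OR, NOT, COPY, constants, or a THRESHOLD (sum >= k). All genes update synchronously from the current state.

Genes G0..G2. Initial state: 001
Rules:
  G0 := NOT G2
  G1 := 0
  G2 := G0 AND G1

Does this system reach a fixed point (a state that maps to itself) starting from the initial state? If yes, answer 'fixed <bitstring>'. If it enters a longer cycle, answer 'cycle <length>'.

Step 0: 001
Step 1: G0=NOT G2=NOT 1=0 G1=0(const) G2=G0&G1=0&0=0 -> 000
Step 2: G0=NOT G2=NOT 0=1 G1=0(const) G2=G0&G1=0&0=0 -> 100
Step 3: G0=NOT G2=NOT 0=1 G1=0(const) G2=G0&G1=1&0=0 -> 100
Fixed point reached at step 2: 100

Answer: fixed 100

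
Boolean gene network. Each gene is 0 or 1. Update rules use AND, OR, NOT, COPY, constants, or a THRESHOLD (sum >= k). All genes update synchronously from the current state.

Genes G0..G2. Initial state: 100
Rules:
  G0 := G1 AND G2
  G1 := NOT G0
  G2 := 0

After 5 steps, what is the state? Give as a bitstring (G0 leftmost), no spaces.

Step 1: G0=G1&G2=0&0=0 G1=NOT G0=NOT 1=0 G2=0(const) -> 000
Step 2: G0=G1&G2=0&0=0 G1=NOT G0=NOT 0=1 G2=0(const) -> 010
Step 3: G0=G1&G2=1&0=0 G1=NOT G0=NOT 0=1 G2=0(const) -> 010
Step 4: G0=G1&G2=1&0=0 G1=NOT G0=NOT 0=1 G2=0(const) -> 010
Step 5: G0=G1&G2=1&0=0 G1=NOT G0=NOT 0=1 G2=0(const) -> 010

010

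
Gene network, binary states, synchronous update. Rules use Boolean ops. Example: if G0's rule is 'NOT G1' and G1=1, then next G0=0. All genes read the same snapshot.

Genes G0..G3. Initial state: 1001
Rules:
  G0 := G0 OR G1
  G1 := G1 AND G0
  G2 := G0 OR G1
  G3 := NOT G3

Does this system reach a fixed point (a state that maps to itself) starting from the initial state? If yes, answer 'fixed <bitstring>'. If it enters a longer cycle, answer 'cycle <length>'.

Step 0: 1001
Step 1: G0=G0|G1=1|0=1 G1=G1&G0=0&1=0 G2=G0|G1=1|0=1 G3=NOT G3=NOT 1=0 -> 1010
Step 2: G0=G0|G1=1|0=1 G1=G1&G0=0&1=0 G2=G0|G1=1|0=1 G3=NOT G3=NOT 0=1 -> 1011
Step 3: G0=G0|G1=1|0=1 G1=G1&G0=0&1=0 G2=G0|G1=1|0=1 G3=NOT G3=NOT 1=0 -> 1010
Cycle of length 2 starting at step 1 -> no fixed point

Answer: cycle 2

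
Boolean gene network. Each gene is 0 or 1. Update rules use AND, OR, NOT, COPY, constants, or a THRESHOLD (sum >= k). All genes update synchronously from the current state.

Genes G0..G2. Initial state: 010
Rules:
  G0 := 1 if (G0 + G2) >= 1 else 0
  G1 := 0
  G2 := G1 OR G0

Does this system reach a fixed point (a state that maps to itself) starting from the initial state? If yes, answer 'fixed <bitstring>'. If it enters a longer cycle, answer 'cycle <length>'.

Step 0: 010
Step 1: G0=(0+0>=1)=0 G1=0(const) G2=G1|G0=1|0=1 -> 001
Step 2: G0=(0+1>=1)=1 G1=0(const) G2=G1|G0=0|0=0 -> 100
Step 3: G0=(1+0>=1)=1 G1=0(const) G2=G1|G0=0|1=1 -> 101
Step 4: G0=(1+1>=1)=1 G1=0(const) G2=G1|G0=0|1=1 -> 101
Fixed point reached at step 3: 101

Answer: fixed 101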